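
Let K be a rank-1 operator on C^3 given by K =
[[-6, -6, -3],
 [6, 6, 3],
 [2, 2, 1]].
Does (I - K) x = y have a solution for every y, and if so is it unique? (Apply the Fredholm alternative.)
(I - K) is singular (det(I - K) = 0, i.e. 1 ∈ sigma(K)). (I - K) x = y is solvable iff y ⊥ ker((I - K)^*) = span{(-2, -2, -1)}, i.e. iff -2y_1 - 2y_2 - y_3 = 0. When solvable, the solutions are x = y + c·(3, -3, -1), c arbitrary (ker(I - K) = span{(3, -3, -1)}, dimension 1).

K has rank 1, so it is an outer product K = u v^T: every row of K is a multiple of one row vector. Reading off the entries, u = (3, -3, -1) and v = (-2, -2, -1) (row i of K equals u_i·v^T). A rank-one matrix u v^T satisfies K u = u (v·u) and kills the (2)-dimensional subspace v^⊥, so its characteristic polynomial is lambda^2 (lambda - v·u) with v·u = tr K = 1. Hence the eigenvalues of I - K are 1 (multiplicity 2) and 1 - (1) = 0, so det(I - K) = 0. (Direct check: I - K =
[[7, 6, 3],
 [-6, -5, -3],
 [-2, -2, 0]]
has determinant 0.) So 1 is an eigenvalue of K and (I - K) is not invertible. The finite-dimensional Fredholm alternative says: either (I - K) is invertible, or ker(I - K) ≠ {0} and then range(I - K) = ker((I - K)^*)^⊥, with dim ker(I - K) = dim ker((I - K)^*). We are in the second case, so we need both kernels. Kernel of I - K: (I - K) u = u - u (v·u) = u - u = 0, so ker(I - K) = span{u} = span{(3, -3, -1)} (it is exactly 1-dimensional because rank(I - K) = 2). Kernel of the adjoint: K is real, so (I - K)^* = I - K^T = I - v u^T, and (I - v u^T) v = v - v (u·v) = 0; hence ker((I - K)^*) = span{v} = span{(-2, -2, -1)}. Therefore (I - K) x = y is solvable iff <y, v> = 0, i.e. iff -2y_1 - 2y_2 - y_3 = 0. When this holds, K y = u (v·y) = 0, so (I - K) y = y and x = y is a particular solution; the full solution set is the line x = y + c·u = y + c·(3, -3, -1), c ∈ C.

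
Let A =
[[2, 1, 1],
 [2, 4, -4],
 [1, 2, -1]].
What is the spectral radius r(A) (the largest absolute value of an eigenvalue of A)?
r(A) ≈ 3.4856

The eigenvalues of A are the roots of its characteristic polynomial. With M = A (coefficients from the trace, the sum of principal 2x2 minors, and det A):
  p(λ) = det(λ I - M) = λ^3 - 5λ^2 + 7λ - 6.
No integer candidate from the rational root theorem (±divisors of 6) is a root, so the roots are irrational. The cubic discriminant is Δ = -339 < 0, so there is one real root and a complex-conjugate pair. p(3) = -3 and p(4) = 6 have opposite signs, so a root lies in (3, 4); Newton's method refines it to λ ≈ 3.4856. Dividing out (λ - (3.4856)) leaves approximately λ^2 - 1.5144λ + 1.7214. For λ^2 - 1.5144λ + 1.7214 the discriminant is -4.592. It is negative, so the remaining roots are the complex-conjugate pair λ ≈ 0.7572 ± 1.0715i. Their product equals the constant term, so |λ|^2 ≈ 1.7214 and |λ| ≈ 1.312.
Thus the eigenvalues (to 4 decimals) are 3.4856 (modulus 3.4856); 0.7572 ± 1.0715i (modulus 1.312). The spectral radius is the largest modulus: r(A) ≈ 3.4856. (Cross-check: r(A) ≤ ||A||_2 ≈ 6.4932; equality holds whenever A is normal, though it can also hold for some non-normal A.)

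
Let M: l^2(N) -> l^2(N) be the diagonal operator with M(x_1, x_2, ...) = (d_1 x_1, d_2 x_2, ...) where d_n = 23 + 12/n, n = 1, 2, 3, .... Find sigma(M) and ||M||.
sigma(M) = {23 + 12/n : n ≥ 1} ∪ {23}; ||M|| = 35

A bounded diagonal operator on l^2 with diagonal entries d_n has spectrum equal to the closure of {d_n : n ≥ 1}: every d_n is an eigenvalue (with eigenvector e_n), so {d_n} ⊂ sigma(M); the spectrum is closed, so its closure is too; and for lambda not in the closure, (M - lambda I) has bounded inverse (the diagonal entries 1/(d_n - lambda) are bounded). For our sequence d_n = 23 + 12/n, n = 1, 2, 3, ...:
  - {d_n} = {23 + 12/n : n ≥ 1}; the only limit point is 23
  - closure = {23 + 12/n : n ≥ 1} ∪ {23}
For the norm: a diagonal operator has ||M|| = sup_n |d_n|. Here d_n = 23 + 12/n is positive and decreasing, so sup_n |d_n| = d_1 = 23 + 12 = 35. So ||M|| = 35.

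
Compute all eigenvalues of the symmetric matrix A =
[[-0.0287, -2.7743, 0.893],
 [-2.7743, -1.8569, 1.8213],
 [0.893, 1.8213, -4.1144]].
sigma(A) ≈ {-6, -2, 2}

A is real symmetric, so its spectrum consists of real eigenvalues. Expanding the characteristic polynomial of the displayed matrix gives
  det(λ I - A) = p(λ) = λ^3 + (6)λ^2 + (-4)λ + (-24).
Solving p(λ) = 0 yields eigenvalues ≈ -6, -2, 2. (A is shown rounded to 4 decimals, so these recover the underlying integer eigenvalues to within that precision.)
Verification: the trace of A = -6 equals the sum of eigenvalues -6, and det(A) ≈ 23.9998 matches the eigenvalue product 24.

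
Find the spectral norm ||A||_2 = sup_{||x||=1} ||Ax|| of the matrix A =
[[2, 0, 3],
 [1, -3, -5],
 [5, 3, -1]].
||A||_2 ≈ 6.4644 (= sqrt(largest eigenvalue of A^T A))

||A||_2 = sigma_max(A) = sqrt(lambda_max(A^T A)). Form the symmetric matrix M = A^T A =
[[30, 12, -4],
 [12, 18, 12],
 [-4, 12, 35]].
Its characteristic polynomial (trace, sum of principal 2x2 minors, determinant of M give the coefficients) is
  p(λ) = det(λ I - M) = λ^3 - 83λ^2 + 1916λ - 8100.
No integer candidate from the rational root theorem (±divisors of 8100) is a root, so the roots are irrational. The cubic discriminant is Δ = 43845200 > 0, so there are three distinct real roots. p(5) = -470 and p(6) = 624 have opposite signs, so a root lies in (5, 6); Newton's method refines it to λ ≈ 5.4148. p(35) = 160 and p(36) = -36 have opposite signs, so a root lies in (35, 36); Newton's method refines it to λ ≈ 35.7967. p(41) = -146 and p(42) = 48 have opposite signs, so a root lies in (41, 42); Newton's method refines it to λ ≈ 41.7885. Check (Vieta): the three roots sum to 83, matching tr M = 83.
So the eigenvalues of A^T A are ≈ 5.4148, 35.7967, 41.7885 (all ≥ 0, as they must be for A^T A). The largest is λ_max ≈ 41.7885, hence ||A||_2 = sqrt(λ_max) ≈ 6.4644.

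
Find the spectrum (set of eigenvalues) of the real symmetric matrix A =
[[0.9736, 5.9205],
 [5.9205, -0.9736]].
sigma(A) ≈ {-6, 6}

A is real symmetric, so its spectrum consists of real eigenvalues. Expanding the characteristic polynomial of the displayed matrix gives
  det(λ I - A) = p(λ) = λ^2 + (0)λ + (-36).
Solving p(λ) = 0 yields eigenvalues ≈ -6, 6. (A is shown rounded to 4 decimals, so these recover the underlying integer eigenvalues to within that precision.)
Verification: the trace of A = 0 equals the sum of eigenvalues 0, and det(A) ≈ -36.0002 matches the eigenvalue product -36.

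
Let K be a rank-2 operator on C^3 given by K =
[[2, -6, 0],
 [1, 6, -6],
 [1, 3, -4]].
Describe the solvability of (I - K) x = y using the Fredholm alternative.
(I - K) is invertible (det(I - K) = 1 ≠ 0), so for every y in C^3 the equation (I - K) x = y has a unique solution.

K has rank 2 and factors as K = U V^T = u1 v1^T + u2 v2^T with u1 = (2, -2, -1), v1 = (0, -3, 2), u2 = (2, 1, 1), v2 = (1, 0, -2) (multiplying out reproduces the displayed K). The nonzero eigenvalues of U V^T coincide with those of the 2 x 2 matrix G = V^T U = [[v1·u1, v1·u2], [v2·u1, v2·u2]] = [[4, -1], [4, 0]], and by the Sylvester determinant identity det(I_3 - U V^T) = det(I_2 - V^T U) = det([[-3, 1], [-4, 1]]) = (-3)(1) - (1)(-4) = 1. (Direct check: I - K =
[[-1, 6, 0],
 [-1, -5, 6],
 [-1, -3, 5]]
has determinant 1.) The finite-dimensional Fredholm alternative says: either (I - K) is invertible, or ker(I - K) ≠ {0} and then range(I - K) = ker((I - K)^*)^⊥, with dim ker(I - K) = dim ker((I - K)^*). Since det(I - K) ≠ 0, 1 is not an eigenvalue of K and ker(I - K) = {0}, so we are in the first case: for every y there is a unique x = (I - K)^(-1) y. (Explicitly, by the Woodbury identity, (I - U V^T)^(-1) = I + U (I_2 - G)^(-1) V^T.)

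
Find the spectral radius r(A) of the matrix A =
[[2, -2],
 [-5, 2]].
r(A) = (4 + sqrt(40))/2 ≈ 5.1623

The eigenvalues of A are the roots of its characteristic polynomial. With M = A (coefficients from the trace and determinant):
  p(λ) = det(λ I - M) = λ^2 - 4λ - 6.
For λ^2 - 4λ - 6 the discriminant is 40. It is nonnegative but not a perfect square, so the roots are real and irrational: λ = (4 ± sqrt(40))/2 ≈ 5.1623, -1.1623.
Thus the eigenvalues (to 4 decimals) are 5.1623 (modulus 5.1623); -1.1623 (modulus 1.1623). The spectral radius is the largest modulus: r(A) = (4 + sqrt(40))/2 ≈ 5.1623. (Cross-check: r(A) ≤ ||A||_2 ≈ 6; equality holds whenever A is normal, though it can also hold for some non-normal A.)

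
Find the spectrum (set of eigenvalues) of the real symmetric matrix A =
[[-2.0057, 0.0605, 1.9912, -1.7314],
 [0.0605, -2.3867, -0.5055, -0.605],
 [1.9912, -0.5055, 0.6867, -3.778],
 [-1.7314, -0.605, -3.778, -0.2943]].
sigma(A) ≈ {-4, -3, -2, 5}

A is real symmetric, so its spectrum consists of real eigenvalues. Expanding the characteristic polynomial of the displayed matrix gives
  det(λ I - A) = p(λ) = λ^4 + (4)λ^3 + (-19)λ^2 + (-106)λ + (-120).
Solving p(λ) = 0 yields eigenvalues ≈ -4, -3, -2, 5. (A is shown rounded to 4 decimals, so these recover the underlying integer eigenvalues to within that precision.)
Verification: the trace of A = -4 equals the sum of eigenvalues -4, and det(A) ≈ -119.9992 matches the eigenvalue product -120.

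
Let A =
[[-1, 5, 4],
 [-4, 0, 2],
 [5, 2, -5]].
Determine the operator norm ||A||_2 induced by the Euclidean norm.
||A||_2 ≈ 8.9894 (= sqrt(largest eigenvalue of A^T A))

||A||_2 = sigma_max(A) = sqrt(lambda_max(A^T A)). Form the symmetric matrix M = A^T A =
[[42, 5, -37],
 [5, 29, 10],
 [-37, 10, 45]].
Its characteristic polynomial (trace, sum of principal 2x2 minors, determinant of M give the coefficients) is
  p(λ) = det(λ I - M) = λ^3 - 116λ^2 + 2919λ - 6084.
No integer candidate from the rational root theorem (±divisors of 6084) is a root, so the roots are irrational. The cubic discriminant is Δ = 13262428260 > 0, so there are three distinct real roots. p(2) = -702 and p(3) = 1656 have opposite signs, so a root lies in (2, 3); Newton's method refines it to λ ≈ 2.2883. p(32) = 1308 and p(33) = -144 have opposite signs, so a root lies in (32, 33); Newton's method refines it to λ ≈ 32.9019. p(80) = -2964 and p(81) = 720 have opposite signs, so a root lies in (80, 81); Newton's method refines it to λ ≈ 80.8098. Check (Vieta): the three roots sum to 116, matching tr M = 116.
So the eigenvalues of A^T A are ≈ 2.2883, 32.9019, 80.8098 (all ≥ 0, as they must be for A^T A). The largest is λ_max ≈ 80.8098, hence ||A||_2 = sqrt(λ_max) ≈ 8.9894.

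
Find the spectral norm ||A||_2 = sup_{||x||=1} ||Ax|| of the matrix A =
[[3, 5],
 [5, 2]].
||A||_2 = sqrt((63 + sqrt(2525))/2) ≈ 7.5249 (= sqrt(largest eigenvalue of A^T A))

||A||_2 = sigma_max(A) = sqrt(lambda_max(A^T A)). Form the symmetric matrix M = A^T A =
[[34, 25],
 [25, 29]].
Its characteristic polynomial (trace, determinant of M give the coefficients) is
  p(λ) = det(λ I - M) = λ^2 - 63λ + 361.
For λ^2 - 63λ + 361 the discriminant is 2525. It is nonnegative but not a perfect square, so the roots are real and irrational: λ = (63 ± sqrt(2525))/2 ≈ 56.6247, 6.3753.
So the eigenvalues of A^T A are ≈ 6.3753, 56.6247 (all ≥ 0, as they must be for A^T A). The largest is λ_max = (63 + sqrt(2525))/2 ≈ 56.6247, hence ||A||_2 = sqrt(λ_max) = sqrt((63 + sqrt(2525))/2) ≈ 7.5249.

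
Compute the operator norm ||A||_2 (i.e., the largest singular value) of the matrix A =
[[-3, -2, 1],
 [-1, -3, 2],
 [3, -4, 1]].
||A||_2 ≈ 5.8633 (= sqrt(largest eigenvalue of A^T A))

||A||_2 = sigma_max(A) = sqrt(lambda_max(A^T A)). Form the symmetric matrix M = A^T A =
[[19, -3, -2],
 [-3, 29, -12],
 [-2, -12, 6]].
Its characteristic polynomial (trace, sum of principal 2x2 minors, determinant of M give the coefficients) is
  p(λ) = det(λ I - M) = λ^3 - 54λ^2 + 682λ - 256.
No integer candidate from the rational root theorem (±divisors of 256) is a root, so the roots are irrational. The cubic discriminant is Δ = 94134128 > 0, so there are three distinct real roots. p(0) = -256 and p(1) = 373 have opposite signs, so a root lies in (0, 1); Newton's method refines it to λ ≈ 0.3871. p(19) = 67 and p(20) = -216 have opposite signs, so a root lies in (19, 20); Newton's method refines it to λ ≈ 19.2341. p(34) = -188 and p(35) = 339 have opposite signs, so a root lies in (34, 35); Newton's method refines it to λ ≈ 34.3788. Check (Vieta): the three roots sum to 54, matching tr M = 54.
So the eigenvalues of A^T A are ≈ 0.3871, 19.2341, 34.3788 (all ≥ 0, as they must be for A^T A). The largest is λ_max ≈ 34.3788, hence ||A||_2 = sqrt(λ_max) ≈ 5.8633.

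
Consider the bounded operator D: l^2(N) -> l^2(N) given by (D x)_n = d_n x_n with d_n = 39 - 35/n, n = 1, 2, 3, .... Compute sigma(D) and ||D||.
sigma(D) = {39 - 35/n : n ≥ 1} ∪ {39}; ||D|| = 39

A bounded diagonal operator on l^2 with diagonal entries d_n has spectrum equal to the closure of {d_n : n ≥ 1}: every d_n is an eigenvalue (with eigenvector e_n), so {d_n} ⊂ sigma(D); the spectrum is closed, so its closure is too; and for lambda not in the closure, (D - lambda I) has bounded inverse (the diagonal entries 1/(d_n - lambda) are bounded). For our sequence d_n = 39 - 35/n, n = 1, 2, 3, ...:
  - {d_n} = {39 - 35/n : n ≥ 1}; the only limit point is 39
  - closure = {39 - 35/n : n ≥ 1} ∪ {39}
For the norm: a diagonal operator has ||D|| = sup_n |d_n|. Here d_n = 39 - 35/n increases monotonically from d_1 = 4 toward 39, with all terms in [4, 39); so sup_n |d_n| = 39 (the supremum is the limit, not attained). So ||D|| = 39.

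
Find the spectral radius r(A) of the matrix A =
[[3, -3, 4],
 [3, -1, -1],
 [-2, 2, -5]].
r(A) ≈ 2.6989

The eigenvalues of A are the roots of its characteristic polynomial. With M = A (coefficients from the trace, the sum of principal 2x2 minors, and det A):
  p(λ) = det(λ I - M) = λ^3 + 3λ^2 + 6λ + 14.
No integer candidate from the rational root theorem (±divisors of 14) is a root, so the roots are irrational. The cubic discriminant is Δ = -2808 < 0, so there is one real root and a complex-conjugate pair. p(-3) = -4 and p(-2) = 6 have opposite signs, so a root lies in (-3, -2); Newton's method refines it to λ ≈ -2.6989. Dividing out (λ - (-2.6989)) leaves approximately λ^2 + 0.3011λ + 5.1873. For λ^2 + 0.3011λ + 5.1873 the discriminant is -20.6586. It is negative, so the remaining roots are the complex-conjugate pair λ ≈ -0.1506 ± 2.2726i. Their product equals the constant term, so |λ|^2 ≈ 5.1873 and |λ| ≈ 2.2776.
Thus the eigenvalues (to 4 decimals) are -2.6989 (modulus 2.6989); -0.1506 ± 2.2726i (modulus 2.2776). The spectral radius is the largest modulus: r(A) ≈ 2.6989. (Cross-check: r(A) ≤ ||A||_2 ≈ 8.1611; equality holds whenever A is normal, though it can also hold for some non-normal A.)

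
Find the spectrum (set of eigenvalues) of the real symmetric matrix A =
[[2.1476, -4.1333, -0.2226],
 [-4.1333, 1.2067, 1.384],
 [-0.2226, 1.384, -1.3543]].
sigma(A) ≈ {-3, -1, 6}

A is real symmetric, so its spectrum consists of real eigenvalues. Expanding the characteristic polynomial of the displayed matrix gives
  det(λ I - A) = p(λ) = λ^3 + (-2)λ^2 + (-21)λ + (-18).
Solving p(λ) = 0 yields eigenvalues ≈ -3, -1, 6. (A is shown rounded to 4 decimals, so these recover the underlying integer eigenvalues to within that precision.)
Verification: the trace of A = 2 equals the sum of eigenvalues 2, and det(A) ≈ 18.0007 matches the eigenvalue product 18.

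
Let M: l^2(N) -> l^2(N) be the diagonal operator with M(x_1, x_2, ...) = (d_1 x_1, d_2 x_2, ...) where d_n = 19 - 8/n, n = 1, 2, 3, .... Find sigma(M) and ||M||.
sigma(M) = {19 - 8/n : n ≥ 1} ∪ {19}; ||M|| = 19

A bounded diagonal operator on l^2 with diagonal entries d_n has spectrum equal to the closure of {d_n : n ≥ 1}: every d_n is an eigenvalue (with eigenvector e_n), so {d_n} ⊂ sigma(M); the spectrum is closed, so its closure is too; and for lambda not in the closure, (M - lambda I) has bounded inverse (the diagonal entries 1/(d_n - lambda) are bounded). For our sequence d_n = 19 - 8/n, n = 1, 2, 3, ...:
  - {d_n} = {19 - 8/n : n ≥ 1}; the only limit point is 19
  - closure = {19 - 8/n : n ≥ 1} ∪ {19}
For the norm: a diagonal operator has ||M|| = sup_n |d_n|. Here d_n = 19 - 8/n increases monotonically from d_1 = 11 toward 19, with all terms in [11, 19); so sup_n |d_n| = 19 (the supremum is the limit, not attained). So ||M|| = 19.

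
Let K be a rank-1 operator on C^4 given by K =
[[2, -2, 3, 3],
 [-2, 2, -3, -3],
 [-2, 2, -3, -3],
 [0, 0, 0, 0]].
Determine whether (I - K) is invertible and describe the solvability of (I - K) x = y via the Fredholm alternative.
(I - K) is singular (det(I - K) = 0, i.e. 1 ∈ sigma(K)). (I - K) x = y is solvable iff y ⊥ ker((I - K)^*) = span{(2, -2, 3, 3)}, i.e. iff 2y_1 - 2y_2 + 3y_3 + 3y_4 = 0. When solvable, the solutions are x = y + c·(1, -1, -1, 0), c arbitrary (ker(I - K) = span{(1, -1, -1, 0)}, dimension 1).

K has rank 1, so it is an outer product K = u v^T: every row of K is a multiple of one row vector. Reading off the entries, u = (1, -1, -1, 0) and v = (2, -2, 3, 3) (row i of K equals u_i·v^T). A rank-one matrix u v^T satisfies K u = u (v·u) and kills the (3)-dimensional subspace v^⊥, so its characteristic polynomial is lambda^3 (lambda - v·u) with v·u = tr K = 1. Hence the eigenvalues of I - K are 1 (multiplicity 3) and 1 - (1) = 0, so det(I - K) = 0. (Direct check: I - K =
[[-1, 2, -3, -3],
 [2, -1, 3, 3],
 [2, -2, 4, 3],
 [0, 0, 0, 1]]
has determinant 0.) So 1 is an eigenvalue of K and (I - K) is not invertible. The finite-dimensional Fredholm alternative says: either (I - K) is invertible, or ker(I - K) ≠ {0} and then range(I - K) = ker((I - K)^*)^⊥, with dim ker(I - K) = dim ker((I - K)^*). We are in the second case, so we need both kernels. Kernel of I - K: (I - K) u = u - u (v·u) = u - u = 0, so ker(I - K) = span{u} = span{(1, -1, -1, 0)} (it is exactly 1-dimensional because rank(I - K) = 3). Kernel of the adjoint: K is real, so (I - K)^* = I - K^T = I - v u^T, and (I - v u^T) v = v - v (u·v) = 0; hence ker((I - K)^*) = span{v} = span{(2, -2, 3, 3)}. Therefore (I - K) x = y is solvable iff <y, v> = 0, i.e. iff 2y_1 - 2y_2 + 3y_3 + 3y_4 = 0. When this holds, K y = u (v·y) = 0, so (I - K) y = y and x = y is a particular solution; the full solution set is the line x = y + c·u = y + c·(1, -1, -1, 0), c ∈ C.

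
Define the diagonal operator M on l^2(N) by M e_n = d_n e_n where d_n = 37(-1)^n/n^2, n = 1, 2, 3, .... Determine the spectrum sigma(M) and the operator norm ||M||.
sigma(M) = {37(-1)^n/n^2 : n ≥ 1} ∪ {0}; ||M|| = 37

A bounded diagonal operator on l^2 with diagonal entries d_n has spectrum equal to the closure of {d_n : n ≥ 1}: every d_n is an eigenvalue (with eigenvector e_n), so {d_n} ⊂ sigma(M); the spectrum is closed, so its closure is too; and for lambda not in the closure, (M - lambda I) has bounded inverse (the diagonal entries 1/(d_n - lambda) are bounded). For our sequence d_n = 37(-1)^n/n^2, n = 1, 2, 3, ...:
  - {d_n} = {37(-1)^n/n^2 : n ≥ 1}; the only limit point is 0
  - closure = {37(-1)^n/n^2 : n ≥ 1} ∪ {0}
For the norm: a diagonal operator has ||M|| = sup_n |d_n|. Here |d_n| = 37/n^2 is decreasing, so sup_n |d_n| = |d_1| = 37. So ||M|| = 37.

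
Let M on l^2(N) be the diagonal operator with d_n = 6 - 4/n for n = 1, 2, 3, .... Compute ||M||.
||M|| = 6

For a diagonal operator on l^2 with entries d_n, ||M|| = sup_n |d_n|. Here d_1 = 2, d_2 = 4, ..., and d_n = 6 - 4/n increases monotonically toward 6. All terms lie in [2, 6), so |d_n| = d_n and the supremum is the limit 6, which is not attained by any individual d_n. Hence ||M|| = 6.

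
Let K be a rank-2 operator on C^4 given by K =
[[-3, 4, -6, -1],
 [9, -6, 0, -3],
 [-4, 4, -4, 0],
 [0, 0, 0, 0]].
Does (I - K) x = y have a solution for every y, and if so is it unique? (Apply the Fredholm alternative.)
(I - K) is invertible (det(I - K) = 8 ≠ 0), so for every y in C^4 the equation (I - K) x = y has a unique solution.

K has rank 2 and factors as K = U V^T = u1 v1^T + u2 v2^T with u1 = (2, -3, 2, 0), v1 = (-2, 2, -2, 0), u2 = (-1, -3, 0, 0), v2 = (-1, 0, 2, 1) (multiplying out reproduces the displayed K). The nonzero eigenvalues of U V^T coincide with those of the 2 x 2 matrix G = V^T U = [[v1·u1, v1·u2], [v2·u1, v2·u2]] = [[-14, -4], [2, 1]], and by the Sylvester determinant identity det(I_4 - U V^T) = det(I_2 - V^T U) = det([[15, 4], [-2, 0]]) = (15)(0) - (4)(-2) = 8. (Direct check: I - K =
[[4, -4, 6, 1],
 [-9, 7, 0, 3],
 [4, -4, 5, 0],
 [0, 0, 0, 1]]
has determinant 8.) The finite-dimensional Fredholm alternative says: either (I - K) is invertible, or ker(I - K) ≠ {0} and then range(I - K) = ker((I - K)^*)^⊥, with dim ker(I - K) = dim ker((I - K)^*). Since det(I - K) ≠ 0, 1 is not an eigenvalue of K and ker(I - K) = {0}, so we are in the first case: for every y there is a unique x = (I - K)^(-1) y. (Explicitly, by the Woodbury identity, (I - U V^T)^(-1) = I + U (I_2 - G)^(-1) V^T.)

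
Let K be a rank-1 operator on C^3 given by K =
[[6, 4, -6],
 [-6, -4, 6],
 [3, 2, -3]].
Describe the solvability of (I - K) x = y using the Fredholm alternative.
(I - K) is invertible (det(I - K) = 2 ≠ 0), so for every y in C^3 the equation (I - K) x = y has a unique solution.

K has rank 1, so it is an outer product K = u v^T: every row of K is a multiple of one row vector. Reading off the entries, u = (-2, 2, -1) and v = (-3, -2, 3) (row i of K equals u_i·v^T). A rank-one matrix u v^T satisfies K u = u (v·u) and kills the (2)-dimensional subspace v^⊥, so its characteristic polynomial is lambda^2 (lambda - v·u) with v·u = tr K = -1. Hence the eigenvalues of I - K are 1 (multiplicity 2) and 1 - (-1) = 2, so det(I - K) = 2. (Direct check: I - K =
[[-5, -4, 6],
 [6, 5, -6],
 [-3, -2, 4]]
has determinant 2.) The finite-dimensional Fredholm alternative says: either (I - K) is invertible, or ker(I - K) ≠ {0} and then range(I - K) = ker((I - K)^*)^⊥, with dim ker(I - K) = dim ker((I - K)^*). Since det(I - K) ≠ 0, 1 is not an eigenvalue of K and ker(I - K) = {0}, so we are in the first case: for every y there is a unique x = (I - K)^(-1) y. Explicitly, by the Sherman–Morrison formula, (I - u v^T)^(-1) = I + u v^T/(1 - v·u), i.e. (I - K)^(-1) = I + K/(2).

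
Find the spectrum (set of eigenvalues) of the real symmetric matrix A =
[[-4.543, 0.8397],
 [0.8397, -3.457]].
sigma(A) ≈ {-5, -3}

A is real symmetric, so its spectrum consists of real eigenvalues. Expanding the characteristic polynomial of the displayed matrix gives
  det(λ I - A) = p(λ) = λ^2 + (8)λ + (15).
Solving p(λ) = 0 yields eigenvalues ≈ -5, -3. (A is shown rounded to 4 decimals, so these recover the underlying integer eigenvalues to within that precision.)
Verification: the trace of A = -8 equals the sum of eigenvalues -8, and det(A) ≈ 15.0001 matches the eigenvalue product 15.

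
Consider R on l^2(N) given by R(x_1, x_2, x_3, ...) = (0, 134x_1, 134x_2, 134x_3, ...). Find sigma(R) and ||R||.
sigma(R) = closed disk {z in C : |z| ≤ 134}; ||R|| = 134

Note R = 134·U where U is the unit right shift (U x)_k = x_{k-1} (with x_0 := 0); so ||R|| = 134||U|| and sigma(R) = 134·sigma(U). ||R x||^2 = sum_{k≥1} |134x_k|^2 = 17956||x||^2, so ||R|| = 134 and sigma(R) ⊂ {|z| ≤ 134}. For any |lambda| < 134, the equation (R - lambda I) x = 0 forces x_1 = 0, then 134x_k = lambda x_{k+1} ⇒ x = 0, so R has no eigenvalues. But (R - lambda I) is not surjective for |lambda| < 134: solving (R - lambda I) x = e_1 would require x_n proportional to (lambda/134)^(-n), which is not in l^2. So every |lambda| < 134 lies in the residual spectrum. The boundary |lambda| = 134 is in the approximate point spectrum (the spectrum is closed). Hence sigma(R) is the closed disk of radius 134.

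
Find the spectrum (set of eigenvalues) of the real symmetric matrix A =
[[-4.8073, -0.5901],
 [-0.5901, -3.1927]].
sigma(A) ≈ {-5, -3}

A is real symmetric, so its spectrum consists of real eigenvalues. Expanding the characteristic polynomial of the displayed matrix gives
  det(λ I - A) = p(λ) = λ^2 + (8)λ + (15).
Solving p(λ) = 0 yields eigenvalues ≈ -5, -3. (A is shown rounded to 4 decimals, so these recover the underlying integer eigenvalues to within that precision.)
Verification: the trace of A = -8 equals the sum of eigenvalues -8, and det(A) ≈ 15.0000 matches the eigenvalue product 15.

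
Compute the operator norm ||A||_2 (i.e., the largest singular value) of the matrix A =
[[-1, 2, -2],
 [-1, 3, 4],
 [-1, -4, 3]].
||A||_2 ≈ 5.7693 (= sqrt(largest eigenvalue of A^T A))

||A||_2 = sigma_max(A) = sqrt(lambda_max(A^T A)). Form the symmetric matrix M = A^T A =
[[3, -1, -5],
 [-1, 29, -4],
 [-5, -4, 29]].
Its characteristic polynomial (trace, sum of principal 2x2 minors, determinant of M give the coefficients) is
  p(λ) = det(λ I - M) = λ^3 - 61λ^2 + 973λ - 1681.
No integer candidate from the rational root theorem (±divisors of 1681) is a root, so the roots are irrational. The cubic discriminant is Δ = 31496624 > 0, so there are three distinct real roots. p(1) = -768 and p(2) = 29 have opposite signs, so a root lies in (1, 2); Newton's method refines it to λ ≈ 1.961. p(25) = 144 and p(26) = -43 have opposite signs, so a root lies in (25, 26); Newton's method refines it to λ ≈ 25.7544. p(33) = -64 and p(34) = 189 have opposite signs, so a root lies in (33, 34); Newton's method refines it to λ ≈ 33.2846. Check (Vieta): the three roots sum to 61, matching tr M = 61.
So the eigenvalues of A^T A are ≈ 1.961, 25.7544, 33.2846 (all ≥ 0, as they must be for A^T A). The largest is λ_max ≈ 33.2846, hence ||A||_2 = sqrt(λ_max) ≈ 5.7693.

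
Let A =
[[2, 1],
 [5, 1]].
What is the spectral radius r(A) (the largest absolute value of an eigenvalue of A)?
r(A) = (3 + sqrt(21))/2 ≈ 3.7913

The eigenvalues of A are the roots of its characteristic polynomial. With M = A (coefficients from the trace and determinant):
  p(λ) = det(λ I - M) = λ^2 - 3λ - 3.
For λ^2 - 3λ - 3 the discriminant is 21. It is nonnegative but not a perfect square, so the roots are real and irrational: λ = (3 ± sqrt(21))/2 ≈ 3.7913, -0.7913.
Thus the eigenvalues (to 4 decimals) are 3.7913 (modulus 3.7913); -0.7913 (modulus 0.7913). The spectral radius is the largest modulus: r(A) = (3 + sqrt(21))/2 ≈ 3.7913. (Cross-check: r(A) ≤ ||A||_2 ≈ 5.5414; equality holds whenever A is normal, though it can also hold for some non-normal A.)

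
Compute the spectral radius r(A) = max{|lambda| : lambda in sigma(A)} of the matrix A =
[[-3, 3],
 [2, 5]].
r(A) = (2 + sqrt(88))/2 ≈ 5.6904

The eigenvalues of A are the roots of its characteristic polynomial. With M = A (coefficients from the trace and determinant):
  p(λ) = det(λ I - M) = λ^2 - 2λ - 21.
For λ^2 - 2λ - 21 the discriminant is 88. It is nonnegative but not a perfect square, so the roots are real and irrational: λ = (2 ± sqrt(88))/2 ≈ 5.6904, -3.6904.
Thus the eigenvalues (to 4 decimals) are 5.6904 (modulus 5.6904); -3.6904 (modulus 3.6904). The spectral radius is the largest modulus: r(A) = (2 + sqrt(88))/2 ≈ 5.6904. (Cross-check: r(A) ≤ ||A||_2 ≈ 5.835; equality holds whenever A is normal, though it can also hold for some non-normal A.)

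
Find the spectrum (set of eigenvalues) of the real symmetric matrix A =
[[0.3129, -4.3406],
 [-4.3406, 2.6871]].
sigma(A) ≈ {-3, 6}

A is real symmetric, so its spectrum consists of real eigenvalues. Expanding the characteristic polynomial of the displayed matrix gives
  det(λ I - A) = p(λ) = λ^2 + (-3)λ + (-18).
Solving p(λ) = 0 yields eigenvalues ≈ -3, 6. (A is shown rounded to 4 decimals, so these recover the underlying integer eigenvalues to within that precision.)
Verification: the trace of A = 3 equals the sum of eigenvalues 3, and det(A) ≈ -18.0000 matches the eigenvalue product -18.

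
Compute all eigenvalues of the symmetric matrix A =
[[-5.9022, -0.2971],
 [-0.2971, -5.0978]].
sigma(A) ≈ {-6, -5}

A is real symmetric, so its spectrum consists of real eigenvalues. Expanding the characteristic polynomial of the displayed matrix gives
  det(λ I - A) = p(λ) = λ^2 + (11)λ + (30).
Solving p(λ) = 0 yields eigenvalues ≈ -6, -5. (A is shown rounded to 4 decimals, so these recover the underlying integer eigenvalues to within that precision.)
Verification: the trace of A = -11 equals the sum of eigenvalues -11, and det(A) ≈ 30.0000 matches the eigenvalue product 30.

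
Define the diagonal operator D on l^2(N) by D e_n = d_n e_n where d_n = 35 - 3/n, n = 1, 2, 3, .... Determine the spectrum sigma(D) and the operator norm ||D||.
sigma(D) = {35 - 3/n : n ≥ 1} ∪ {35}; ||D|| = 35

A bounded diagonal operator on l^2 with diagonal entries d_n has spectrum equal to the closure of {d_n : n ≥ 1}: every d_n is an eigenvalue (with eigenvector e_n), so {d_n} ⊂ sigma(D); the spectrum is closed, so its closure is too; and for lambda not in the closure, (D - lambda I) has bounded inverse (the diagonal entries 1/(d_n - lambda) are bounded). For our sequence d_n = 35 - 3/n, n = 1, 2, 3, ...:
  - {d_n} = {35 - 3/n : n ≥ 1}; the only limit point is 35
  - closure = {35 - 3/n : n ≥ 1} ∪ {35}
For the norm: a diagonal operator has ||D|| = sup_n |d_n|. Here d_n = 35 - 3/n increases monotonically from d_1 = 32 toward 35, with all terms in [32, 35); so sup_n |d_n| = 35 (the supremum is the limit, not attained). So ||D|| = 35.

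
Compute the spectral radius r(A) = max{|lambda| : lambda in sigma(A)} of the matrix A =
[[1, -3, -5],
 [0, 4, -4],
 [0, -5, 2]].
r(A) = (6 + sqrt(84))/2 ≈ 7.5826

The eigenvalues of A are the roots of its characteristic polynomial. With M = A (coefficients from the trace, the sum of principal 2x2 minors, and det A):
  p(λ) = det(λ I - M) = λ^3 - 7λ^2 - 6λ + 12.
By the rational root theorem any rational root is an integer divisor of 12. Testing λ = 1: p(1) = 1 - 7 - 6 + 12 = 0, so λ = 1 is a root. Dividing out (λ - 1) leaves p(λ) = (λ - 1)(λ^2 - 6λ - 12). For λ^2 - 6λ - 12 the discriminant is 84. It is nonnegative but not a perfect square, so the roots are real and irrational: λ = (6 ± sqrt(84))/2 ≈ 7.5826, -1.5826.
Thus the eigenvalues (to 4 decimals) are 7.5826 (modulus 7.5826); -1.5826 (modulus 1.5826); 1 (modulus 1). The spectral radius is the largest modulus: r(A) = (6 + sqrt(84))/2 ≈ 7.5826. (Cross-check: r(A) ≤ ||A||_2 ≈ 7.6675; equality holds whenever A is normal, though it can also hold for some non-normal A.)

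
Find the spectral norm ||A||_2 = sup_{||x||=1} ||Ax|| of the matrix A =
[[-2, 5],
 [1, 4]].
||A||_2 = sqrt((46 + sqrt(1440))/2) ≈ 6.4787 (= sqrt(largest eigenvalue of A^T A))

||A||_2 = sigma_max(A) = sqrt(lambda_max(A^T A)). Form the symmetric matrix M = A^T A =
[[5, -6],
 [-6, 41]].
Its characteristic polynomial (trace, determinant of M give the coefficients) is
  p(λ) = det(λ I - M) = λ^2 - 46λ + 169.
For λ^2 - 46λ + 169 the discriminant is 1440. It is nonnegative but not a perfect square, so the roots are real and irrational: λ = (46 ± sqrt(1440))/2 ≈ 41.9737, 4.0263.
So the eigenvalues of A^T A are ≈ 4.0263, 41.9737 (all ≥ 0, as they must be for A^T A). The largest is λ_max = (46 + sqrt(1440))/2 ≈ 41.9737, hence ||A||_2 = sqrt(λ_max) = sqrt((46 + sqrt(1440))/2) ≈ 6.4787.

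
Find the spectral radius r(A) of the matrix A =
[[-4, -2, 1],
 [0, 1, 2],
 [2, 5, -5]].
r(A) ≈ 7.1658

The eigenvalues of A are the roots of its characteristic polynomial. With M = A (coefficients from the trace, the sum of principal 2x2 minors, and det A):
  p(λ) = det(λ I - M) = λ^3 + 8λ^2 - λ - 50.
No integer candidate from the rational root theorem (±divisors of 50) is a root, so the roots are irrational. The cubic discriminant is Δ = 42168 > 0, so there are three distinct real roots. p(-8) = -42 and p(-7) = 6 have opposite signs, so a root lies in (-8, -7); Newton's method refines it to λ ≈ -7.1658. p(-4) = 18 and p(-3) = -2 have opposite signs, so a root lies in (-4, -3); Newton's method refines it to λ ≈ -3.0913. p(2) = -12 and p(3) = 46 have opposite signs, so a root lies in (2, 3); Newton's method refines it to λ ≈ 2.2571. Check (Vieta): the three roots sum to -8, matching tr M = -8.
Thus the eigenvalues (to 4 decimals) are -7.1658 (modulus 7.1658); -3.0913 (modulus 3.0913); 2.2571 (modulus 2.2571). The spectral radius is the largest modulus: r(A) ≈ 7.1658. (Cross-check: r(A) ≤ ||A||_2 ≈ 8.1321; equality holds whenever A is normal, though it can also hold for some non-normal A.)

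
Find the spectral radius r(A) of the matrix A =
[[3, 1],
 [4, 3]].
r(A) = 5

The eigenvalues of A are the roots of its characteristic polynomial. With M = A (coefficients from the trace and determinant):
  p(λ) = det(λ I - M) = λ^2 - 6λ + 5.
For λ^2 - 6λ + 5 the discriminant is 16. It is a perfect square (4^2), so the roots are rational: λ = (6 ± 4)/2 = 5, 1.
Thus the eigenvalues (to 4 decimals) are 5 (modulus 5); 1 (modulus 1). The spectral radius is the largest modulus: r(A) = 5. (Cross-check: r(A) ≤ ||A||_2 ≈ 5.8541; equality holds whenever A is normal, though it can also hold for some non-normal A.)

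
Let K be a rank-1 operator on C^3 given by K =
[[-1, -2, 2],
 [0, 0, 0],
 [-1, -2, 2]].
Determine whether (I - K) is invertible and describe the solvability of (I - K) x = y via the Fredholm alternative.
(I - K) is singular (det(I - K) = 0, i.e. 1 ∈ sigma(K)). (I - K) x = y is solvable iff y ⊥ ker((I - K)^*) = span{(-1, -2, 2)}, i.e. iff -y_1 - 2y_2 + 2y_3 = 0. When solvable, the solutions are x = y + c·(1, 0, 1), c arbitrary (ker(I - K) = span{(1, 0, 1)}, dimension 1).

K has rank 1, so it is an outer product K = u v^T: every row of K is a multiple of one row vector. Reading off the entries, u = (1, 0, 1) and v = (-1, -2, 2) (row i of K equals u_i·v^T). A rank-one matrix u v^T satisfies K u = u (v·u) and kills the (2)-dimensional subspace v^⊥, so its characteristic polynomial is lambda^2 (lambda - v·u) with v·u = tr K = 1. Hence the eigenvalues of I - K are 1 (multiplicity 2) and 1 - (1) = 0, so det(I - K) = 0. (Direct check: I - K =
[[2, 2, -2],
 [0, 1, 0],
 [1, 2, -1]]
has determinant 0.) So 1 is an eigenvalue of K and (I - K) is not invertible. The finite-dimensional Fredholm alternative says: either (I - K) is invertible, or ker(I - K) ≠ {0} and then range(I - K) = ker((I - K)^*)^⊥, with dim ker(I - K) = dim ker((I - K)^*). We are in the second case, so we need both kernels. Kernel of I - K: (I - K) u = u - u (v·u) = u - u = 0, so ker(I - K) = span{u} = span{(1, 0, 1)} (it is exactly 1-dimensional because rank(I - K) = 2). Kernel of the adjoint: K is real, so (I - K)^* = I - K^T = I - v u^T, and (I - v u^T) v = v - v (u·v) = 0; hence ker((I - K)^*) = span{v} = span{(-1, -2, 2)}. Therefore (I - K) x = y is solvable iff <y, v> = 0, i.e. iff -y_1 - 2y_2 + 2y_3 = 0. When this holds, K y = u (v·y) = 0, so (I - K) y = y and x = y is a particular solution; the full solution set is the line x = y + c·u = y + c·(1, 0, 1), c ∈ C.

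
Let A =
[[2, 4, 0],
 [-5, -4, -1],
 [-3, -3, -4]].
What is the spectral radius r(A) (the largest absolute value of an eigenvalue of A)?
r(A) ≈ 4.3159

The eigenvalues of A are the roots of its characteristic polynomial. With M = A (coefficients from the trace, the sum of principal 2x2 minors, and det A):
  p(λ) = det(λ I - M) = λ^3 + 6λ^2 + 17λ + 42.
No integer candidate from the rational root theorem (±divisors of 42) is a root, so the roots are irrational. The cubic discriminant is Δ = -16052 < 0, so there is one real root and a complex-conjugate pair. p(-5) = -18 and p(-4) = 6 have opposite signs, so a root lies in (-5, -4); Newton's method refines it to λ ≈ -4.3159. Dividing out (λ - (-4.3159)) leaves approximately λ^2 + 1.6841λ + 9.7315. For λ^2 + 1.6841λ + 9.7315 the discriminant is -36.0898. It is negative, so the remaining roots are the complex-conjugate pair λ ≈ -0.8421 ± 3.0037i. Their product equals the constant term, so |λ|^2 ≈ 9.7315 and |λ| ≈ 3.1195.
Thus the eigenvalues (to 4 decimals) are -4.3159 (modulus 4.3159); -0.8421 ± 3.0037i (modulus 3.1195). The spectral radius is the largest modulus: r(A) ≈ 4.3159. (Cross-check: r(A) ≤ ||A||_2 ≈ 9.1966; equality holds whenever A is normal, though it can also hold for some non-normal A.)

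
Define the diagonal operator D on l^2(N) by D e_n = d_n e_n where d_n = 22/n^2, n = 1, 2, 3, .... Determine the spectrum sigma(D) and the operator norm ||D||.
sigma(D) = {22/n^2 : n ≥ 1} ∪ {0}; ||D|| = 22

A bounded diagonal operator on l^2 with diagonal entries d_n has spectrum equal to the closure of {d_n : n ≥ 1}: every d_n is an eigenvalue (with eigenvector e_n), so {d_n} ⊂ sigma(D); the spectrum is closed, so its closure is too; and for lambda not in the closure, (D - lambda I) has bounded inverse (the diagonal entries 1/(d_n - lambda) are bounded). For our sequence d_n = 22/n^2, n = 1, 2, 3, ...:
  - {d_n} = {22/n^2 : n ≥ 1}; the only limit point is 0
  - closure = {22/n^2 : n ≥ 1} ∪ {0}
For the norm: a diagonal operator has ||D|| = sup_n |d_n|. Here d_n = 22/n^2 is positive and decreasing, so sup_n |d_n| = d_1 = 22. So ||D|| = 22.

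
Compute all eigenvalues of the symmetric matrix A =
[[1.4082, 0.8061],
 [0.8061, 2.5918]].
sigma(A) ≈ {1, 3}

A is real symmetric, so its spectrum consists of real eigenvalues. Expanding the characteristic polynomial of the displayed matrix gives
  det(λ I - A) = p(λ) = λ^2 + (-4)λ + (3).
Solving p(λ) = 0 yields eigenvalues ≈ 1, 3. (A is shown rounded to 4 decimals, so these recover the underlying integer eigenvalues to within that precision.)
Verification: the trace of A = 4 equals the sum of eigenvalues 4, and det(A) ≈ 3.0000 matches the eigenvalue product 3.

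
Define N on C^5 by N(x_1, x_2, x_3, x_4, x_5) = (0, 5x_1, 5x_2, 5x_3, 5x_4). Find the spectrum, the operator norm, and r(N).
sigma(N) = {0}; ||N|| = 5; r(N) = 0. (N is nilpotent with N^5 = 0.)

On C^5, N is a strictly lower-triangular matrix with 5 on the subdiagonal and zeros elsewhere, so its characteristic polynomial is lambda^5 and every eigenvalue is 0: sigma(N) = {0}. For the operator norm, N e_i = 5e_{i+1} for i = 1, ..., 4 and N e_5 = 0, so the singular values of N are 5 (with multiplicity 4) and 0; hence ||N|| = 5. The spectral radius r(N) = max|lambda| = 0. Note ||N|| > r(N) — characteristic of non-normal nilpotent operators. Indeed N^5 = 0.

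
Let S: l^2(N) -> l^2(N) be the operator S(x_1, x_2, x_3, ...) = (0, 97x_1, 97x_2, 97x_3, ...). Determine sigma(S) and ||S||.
sigma(S) = closed disk {z in C : |z| ≤ 97}; ||S|| = 97

Note S = 97·U where U is the unit right shift (U x)_k = x_{k-1} (with x_0 := 0); so ||S|| = 97||U|| and sigma(S) = 97·sigma(U). ||S x||^2 = sum_{k≥1} |97x_k|^2 = 9409||x||^2, so ||S|| = 97 and sigma(S) ⊂ {|z| ≤ 97}. For any |lambda| < 97, the equation (S - lambda I) x = 0 forces x_1 = 0, then 97x_k = lambda x_{k+1} ⇒ x = 0, so S has no eigenvalues. But (S - lambda I) is not surjective for |lambda| < 97: solving (S - lambda I) x = e_1 would require x_n proportional to (lambda/97)^(-n), which is not in l^2. So every |lambda| < 97 lies in the residual spectrum. The boundary |lambda| = 97 is in the approximate point spectrum (the spectrum is closed). Hence sigma(S) is the closed disk of radius 97.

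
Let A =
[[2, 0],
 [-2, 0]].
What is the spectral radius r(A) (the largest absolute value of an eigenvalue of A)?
r(A) = 2

The eigenvalues of A are the roots of its characteristic polynomial. With M = A (coefficients from the trace and determinant):
  p(λ) = det(λ I - M) = λ^2 - 2λ.
For λ^2 - 2λ the discriminant is 4. It is a perfect square (2^2), so the roots are rational: λ = (2 ± 2)/2 = 2, 0.
Thus the eigenvalues (to 4 decimals) are 2 (modulus 2); 0 (modulus 0). The spectral radius is the largest modulus: r(A) = 2. (Cross-check: r(A) ≤ ||A||_2 ≈ 2.8284; equality holds whenever A is normal, though it can also hold for some non-normal A.)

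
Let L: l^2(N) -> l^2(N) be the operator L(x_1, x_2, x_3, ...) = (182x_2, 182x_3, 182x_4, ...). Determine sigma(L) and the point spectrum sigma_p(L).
sigma(L) = closed disk {z in C : |z| ≤ 182}; sigma_p(L) = open disk {z in C : |z| < 182}

Note L = 182·V where V is the unit left shift (V x)_k = x_{k+1}; so sigma(L) = 182·sigma(V) and ||L|| = 182||V||. ||L x||^2 = 33124sum_{k≥2} |x_k|^2 ≤ 33124||x||^2, with equality on {x : x_1 = 0}, so ||L|| = 182. For any lambda with |lambda| < 182, set r = lambda/182 (|r| < 1); the vector x = (1, r, r^2, ...) is in l^2 and satisfies L x = 182(r, r^2, ...) = lambda x, so lambda is an eigenvalue. On the boundary |lambda| = 182 the geometric series diverges, so no l^2 eigenvector exists, but these lambda lie in the approximate point spectrum. Hence sigma(L) is the closed disk of radius 182 and sigma_p(L) is the open disk.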